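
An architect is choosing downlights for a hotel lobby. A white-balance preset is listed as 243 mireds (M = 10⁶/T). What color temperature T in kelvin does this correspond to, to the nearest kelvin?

T = 10⁶ / 243 = 4115.23 K → 4115 K.

4115 K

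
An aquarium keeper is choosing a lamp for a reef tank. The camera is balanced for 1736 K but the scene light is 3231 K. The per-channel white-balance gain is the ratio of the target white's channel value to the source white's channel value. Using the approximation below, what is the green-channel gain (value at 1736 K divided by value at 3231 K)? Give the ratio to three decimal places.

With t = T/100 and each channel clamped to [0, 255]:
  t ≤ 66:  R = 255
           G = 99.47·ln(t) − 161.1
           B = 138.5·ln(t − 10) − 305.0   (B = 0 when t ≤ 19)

0.665

At 3231 K (t = 32.31):
  G = 99.47·ln 32.31 − 161.1 = 99.47·3.4754 − 161.1 = 184.596.
At 1736 K (t = 17.36):
  G = 99.47·ln 17.36 − 161.1 = 99.47·2.8542 − 161.1 = 122.804.
Gain = 122.804 / 184.596 = 0.6653 → 0.665.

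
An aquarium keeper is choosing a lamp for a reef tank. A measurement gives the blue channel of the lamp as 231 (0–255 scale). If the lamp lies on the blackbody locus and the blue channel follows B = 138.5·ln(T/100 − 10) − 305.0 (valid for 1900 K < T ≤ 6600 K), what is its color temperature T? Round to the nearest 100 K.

ln(t − 10) = (231 + 305.0) / 138.5 = 3.8700.
t − 10 = e^3.8700 = 47.944, so t = 57.944.
T = 100·t = 5794 K → 5800 K to the nearest 100 K.

5800 K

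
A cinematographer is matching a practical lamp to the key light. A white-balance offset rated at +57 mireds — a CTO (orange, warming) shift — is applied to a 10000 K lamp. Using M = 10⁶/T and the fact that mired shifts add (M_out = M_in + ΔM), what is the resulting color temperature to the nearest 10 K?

M_in = 10⁶/10000 = 100.00 mireds.
M_out = 100.00 + (+57) = 157.00 mireds.
T_out = 10⁶/157.00 = 6369.4 K → 6370 K.

6370 K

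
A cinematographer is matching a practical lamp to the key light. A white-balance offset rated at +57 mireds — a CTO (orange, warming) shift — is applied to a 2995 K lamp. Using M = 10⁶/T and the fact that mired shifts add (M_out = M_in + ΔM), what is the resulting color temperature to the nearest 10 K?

2560 K

M_in = 10⁶/2995 = 333.89 mireds.
M_out = 333.89 + (+57) = 390.89 mireds.
T_out = 10⁶/390.89 = 2558.3 K → 2560 K.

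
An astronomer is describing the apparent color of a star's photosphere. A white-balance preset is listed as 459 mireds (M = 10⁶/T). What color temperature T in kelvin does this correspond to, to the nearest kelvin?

2179 K

T = 10⁶ / 459 = 2178.65 K → 2179 K.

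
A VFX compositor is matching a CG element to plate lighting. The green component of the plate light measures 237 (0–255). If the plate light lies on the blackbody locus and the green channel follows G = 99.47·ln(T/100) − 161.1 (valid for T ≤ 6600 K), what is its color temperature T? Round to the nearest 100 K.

5500 K

ln t = (237 + 161.1) / 99.47 = 4.0022.
t = e^4.0022 = 54.719.
T = 100·t = 5472 K → 5500 K to the nearest 100 K.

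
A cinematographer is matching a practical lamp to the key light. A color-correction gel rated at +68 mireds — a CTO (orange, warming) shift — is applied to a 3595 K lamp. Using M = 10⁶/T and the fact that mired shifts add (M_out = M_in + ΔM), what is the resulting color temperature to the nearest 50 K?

M_in = 10⁶/3595 = 278.16 mireds.
M_out = 278.16 + (+68) = 346.16 mireds.
T_out = 10⁶/346.16 = 2888.8 K → 2900 K.

2900 K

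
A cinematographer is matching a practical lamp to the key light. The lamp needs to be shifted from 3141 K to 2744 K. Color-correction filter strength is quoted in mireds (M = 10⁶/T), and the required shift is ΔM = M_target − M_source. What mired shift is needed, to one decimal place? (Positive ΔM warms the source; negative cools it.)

M_source = 10⁶/3141 = 318.370; M_target = 10⁶/2744 = 364.431.
ΔM = 364.431 − 318.370 = 46.062 → +46.1 mireds, a warming shift.

+46.1 mireds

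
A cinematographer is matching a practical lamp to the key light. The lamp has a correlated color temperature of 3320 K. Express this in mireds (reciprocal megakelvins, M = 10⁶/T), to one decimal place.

M = 10⁶ / 3320 = 301.205 → 301.2 mireds.

301.2 mireds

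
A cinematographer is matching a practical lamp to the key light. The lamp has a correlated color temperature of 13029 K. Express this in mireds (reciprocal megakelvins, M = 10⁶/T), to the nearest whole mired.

M = 10⁶ / 13029 = 76.752 → 77 mireds.

77 mireds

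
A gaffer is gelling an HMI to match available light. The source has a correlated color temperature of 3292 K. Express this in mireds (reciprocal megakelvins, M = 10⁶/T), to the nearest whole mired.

304 mireds

M = 10⁶ / 3292 = 303.767 → 304 mireds.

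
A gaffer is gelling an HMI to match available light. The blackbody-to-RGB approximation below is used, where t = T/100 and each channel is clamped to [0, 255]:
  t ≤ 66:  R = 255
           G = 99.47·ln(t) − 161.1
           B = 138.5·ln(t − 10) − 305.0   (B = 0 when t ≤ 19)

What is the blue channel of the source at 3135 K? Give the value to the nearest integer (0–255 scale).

t = 3135/100 = 31.35; the t ≤ 66 branch applies.
B = 138.5·ln(31.35 − 10) − 305.0 = 138.5·ln 21.35 − 305.0 = 138.5·3.0611 − 305.0 = 118.956.
Rounded: 119.

119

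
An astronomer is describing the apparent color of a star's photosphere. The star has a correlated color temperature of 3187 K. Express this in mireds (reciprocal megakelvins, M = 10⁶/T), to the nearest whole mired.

M = 10⁶ / 3187 = 313.775 → 314 mireds.

314 mireds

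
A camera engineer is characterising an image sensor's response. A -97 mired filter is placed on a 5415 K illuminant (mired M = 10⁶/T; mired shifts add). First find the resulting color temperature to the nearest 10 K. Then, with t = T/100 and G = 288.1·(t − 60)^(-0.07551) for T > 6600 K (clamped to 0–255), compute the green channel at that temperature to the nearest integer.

M_in = 10⁶/5415 = 184.67; M_out = 184.67 + (-97) = 87.67.
T_out = 10⁶/87.67 = 11406.1 K → 11410 K; t = 114.1.
G = 288.1·(114.1 − 60)^(-0.07551) = 288.1·54.1^(-0.07551) = 288.1·0.73982 = 213.142.
Rounded: 213.

213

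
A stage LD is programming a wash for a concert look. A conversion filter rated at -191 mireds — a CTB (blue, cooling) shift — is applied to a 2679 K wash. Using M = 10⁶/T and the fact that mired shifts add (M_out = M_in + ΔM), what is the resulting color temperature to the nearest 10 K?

5490 K

M_in = 10⁶/2679 = 373.27 mireds.
M_out = 373.27 + (-191) = 182.27 mireds.
T_out = 10⁶/182.27 = 5486.3 K → 5490 K.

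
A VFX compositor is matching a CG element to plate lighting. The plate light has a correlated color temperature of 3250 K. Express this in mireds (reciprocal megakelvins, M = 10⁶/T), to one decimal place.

307.7 mireds

M = 10⁶ / 3250 = 307.692 → 307.7 mireds.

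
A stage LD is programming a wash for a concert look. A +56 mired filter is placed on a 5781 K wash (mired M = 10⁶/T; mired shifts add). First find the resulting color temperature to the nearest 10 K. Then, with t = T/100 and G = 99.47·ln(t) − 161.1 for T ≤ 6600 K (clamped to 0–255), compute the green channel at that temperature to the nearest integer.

M_in = 10⁶/5781 = 172.98; M_out = 172.98 + (+56) = 228.98.
T_out = 10⁶/228.98 = 4367.2 K → 4370 K; t = 43.7.
G = 99.47·ln 43.7 − 161.1 = 99.47·3.7773 − 161.1 = 214.633.
Rounded: 215.

215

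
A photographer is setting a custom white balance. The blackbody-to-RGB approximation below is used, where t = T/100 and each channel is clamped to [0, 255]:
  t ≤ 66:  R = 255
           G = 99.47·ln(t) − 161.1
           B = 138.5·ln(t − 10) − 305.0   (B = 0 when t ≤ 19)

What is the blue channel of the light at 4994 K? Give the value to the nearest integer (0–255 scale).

206

t = 4994/100 = 49.94; the t ≤ 66 branch applies.
B = 138.5·ln(49.94 − 10) − 305.0 = 138.5·ln 39.94 − 305.0 = 138.5·3.6874 − 305.0 = 205.702.
Rounded: 206.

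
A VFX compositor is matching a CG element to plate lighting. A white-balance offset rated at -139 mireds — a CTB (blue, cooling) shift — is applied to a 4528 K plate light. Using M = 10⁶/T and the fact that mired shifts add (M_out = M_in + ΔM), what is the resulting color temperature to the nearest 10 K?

M_in = 10⁶/4528 = 220.85 mireds.
M_out = 220.85 + (-139) = 81.85 mireds.
T_out = 10⁶/81.85 = 12217.8 K → 12220 K.

12220 K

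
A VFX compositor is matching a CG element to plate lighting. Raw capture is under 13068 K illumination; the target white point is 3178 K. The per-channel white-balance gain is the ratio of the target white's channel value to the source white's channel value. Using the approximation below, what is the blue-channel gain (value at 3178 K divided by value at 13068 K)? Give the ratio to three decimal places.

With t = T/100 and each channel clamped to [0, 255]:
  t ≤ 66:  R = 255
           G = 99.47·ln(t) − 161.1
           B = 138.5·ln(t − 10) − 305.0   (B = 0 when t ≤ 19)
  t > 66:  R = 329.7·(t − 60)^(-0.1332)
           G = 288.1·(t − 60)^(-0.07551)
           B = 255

0.477

At 13068 K (t = 130.68):
  B = 255 by definition for t > 66.
At 3178 K (t = 31.78):
  B = 138.5·ln(31.78 − 10) − 305.0 = 138.5·ln 21.78 − 305.0 = 138.5·3.0810 − 305.0 = 121.717.
Gain = 121.717 / 255.000 = 0.4773 → 0.477.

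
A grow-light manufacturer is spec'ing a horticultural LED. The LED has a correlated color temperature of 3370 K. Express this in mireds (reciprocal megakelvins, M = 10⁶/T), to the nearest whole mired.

297 mireds

M = 10⁶ / 3370 = 296.736 → 297 mireds.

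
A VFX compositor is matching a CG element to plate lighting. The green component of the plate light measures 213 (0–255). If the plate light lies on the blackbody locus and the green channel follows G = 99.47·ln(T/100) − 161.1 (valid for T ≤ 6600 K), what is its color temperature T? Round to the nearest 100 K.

4300 K

ln t = (213 + 161.1) / 99.47 = 3.7609.
t = e^3.7609 = 42.989.
T = 100·t = 4299 K → 4300 K to the nearest 100 K.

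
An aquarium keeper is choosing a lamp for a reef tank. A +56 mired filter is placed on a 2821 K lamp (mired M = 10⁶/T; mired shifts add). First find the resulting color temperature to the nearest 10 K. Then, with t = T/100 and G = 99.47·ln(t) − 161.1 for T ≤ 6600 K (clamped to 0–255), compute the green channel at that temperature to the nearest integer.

157

M_in = 10⁶/2821 = 354.48; M_out = 354.48 + (+56) = 410.48.
T_out = 10⁶/410.48 = 2436.1 K → 2440 K; t = 24.4.
G = 99.47·ln 24.4 − 161.1 = 99.47·3.1946 − 161.1 = 156.665.
Rounded: 157.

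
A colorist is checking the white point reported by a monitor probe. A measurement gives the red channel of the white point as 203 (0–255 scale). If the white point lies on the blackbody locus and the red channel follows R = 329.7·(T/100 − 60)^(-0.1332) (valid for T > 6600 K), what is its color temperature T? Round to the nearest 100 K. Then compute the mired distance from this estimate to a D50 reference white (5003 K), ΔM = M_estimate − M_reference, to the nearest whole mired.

(t − 60)^(-0.1332) = 203/329.7 = 0.61571.
t − 60 = 0.61571^(1/-0.1332) = 0.61571^(-7.508) = 38.129, so t = 98.129.
T = 100·t = 9813 K → 9800 K to the nearest 100 K.
M_estimate = 10⁶/9800 = 102.04; M_reference = 10⁶/5003 = 199.88.
ΔM = 102.04 − 199.88 = -97.84 → -98 mireds.

-98 mireds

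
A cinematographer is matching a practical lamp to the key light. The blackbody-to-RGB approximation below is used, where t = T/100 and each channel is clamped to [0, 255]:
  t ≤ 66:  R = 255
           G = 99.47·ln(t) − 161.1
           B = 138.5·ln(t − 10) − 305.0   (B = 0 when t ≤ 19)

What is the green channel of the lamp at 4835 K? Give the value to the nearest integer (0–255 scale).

225

t = 4835/100 = 48.35; the t ≤ 66 branch applies.
G = 99.47·ln 48.35 − 161.1 = 99.47·3.8785 − 161.1 = 224.691.
Rounded: 225.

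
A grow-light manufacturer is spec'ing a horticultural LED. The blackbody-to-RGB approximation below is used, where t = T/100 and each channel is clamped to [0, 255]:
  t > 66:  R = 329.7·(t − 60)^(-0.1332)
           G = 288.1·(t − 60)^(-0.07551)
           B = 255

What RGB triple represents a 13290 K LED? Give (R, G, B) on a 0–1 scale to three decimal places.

(0.730, 0.817, 1.000)

t = 13290/100 = 132.9; the t > 66 branch applies.
R = 329.7·(132.9 − 60)^(-0.1332) = 329.7·72.9^(-0.1332) = 329.7·0.56479 = 186.210.
G = 288.1·(132.9 − 60)^(-0.07551) = 288.1·72.9^(-0.07551) = 288.1·0.72334 = 208.396.
B = 255 by definition for t > 66.
Dividing each by 255: (0.7302, 0.8172, 1.0000) → (0.730, 0.817, 1.000).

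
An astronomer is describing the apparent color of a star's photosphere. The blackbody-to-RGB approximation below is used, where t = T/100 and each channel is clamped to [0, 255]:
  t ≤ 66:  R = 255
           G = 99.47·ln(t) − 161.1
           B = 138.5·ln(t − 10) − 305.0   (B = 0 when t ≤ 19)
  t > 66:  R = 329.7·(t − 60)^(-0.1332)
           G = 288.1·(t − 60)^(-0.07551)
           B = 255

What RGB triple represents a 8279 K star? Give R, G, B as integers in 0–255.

t = 8279/100 = 82.79; the t > 66 branch applies.
R = 329.7·(82.79 − 60)^(-0.1332) = 329.7·22.79^(-0.1332) = 329.7·0.65940 = 217.404.
G = 288.1·(82.79 − 60)^(-0.07551) = 288.1·22.79^(-0.07551) = 288.1·0.78973 = 227.520.
B = 255 by definition for t > 66.
Rounded: (217, 228, 255).

R=217, G=228, B=255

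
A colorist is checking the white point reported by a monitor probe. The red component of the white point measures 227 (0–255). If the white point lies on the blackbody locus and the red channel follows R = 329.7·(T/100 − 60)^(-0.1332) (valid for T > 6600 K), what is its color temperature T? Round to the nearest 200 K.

7600 K

(t − 60)^(-0.1332) = 227/329.7 = 0.68850.
t − 60 = 0.68850^(1/-0.1332) = 0.68850^(-7.508) = 16.478, so t = 76.478.
T = 100·t = 7648 K → 7600 K to the nearest 200 K.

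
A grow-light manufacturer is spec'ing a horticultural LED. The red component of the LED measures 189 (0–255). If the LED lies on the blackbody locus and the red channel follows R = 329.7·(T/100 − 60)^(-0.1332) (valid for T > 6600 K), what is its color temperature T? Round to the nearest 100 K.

12500 K

(t − 60)^(-0.1332) = 189/329.7 = 0.57325.
t − 60 = 0.57325^(1/-0.1332) = 0.57325^(-7.508) = 65.199, so t = 125.199.
T = 100·t = 12520 K → 12500 K to the nearest 100 K.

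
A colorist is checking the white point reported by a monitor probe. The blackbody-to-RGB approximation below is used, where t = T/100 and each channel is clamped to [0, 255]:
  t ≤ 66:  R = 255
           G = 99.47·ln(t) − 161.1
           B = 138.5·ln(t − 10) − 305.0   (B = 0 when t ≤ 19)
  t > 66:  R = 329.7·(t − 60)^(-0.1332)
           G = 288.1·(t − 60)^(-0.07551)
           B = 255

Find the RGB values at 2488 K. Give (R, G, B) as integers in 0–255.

t = 2488/100 = 24.88; the t ≤ 66 branch applies.
R = 255 by definition for t ≤ 66.
G = 99.47·ln 24.88 − 161.1 = 99.47·3.2141 − 161.1 = 158.603.
B = 138.5·ln(24.88 − 10) − 305.0 = 138.5·ln 14.88 − 305.0 = 138.5·2.7000 − 305.0 = 68.952.
Rounded: (255, 159, 69).

(255, 159, 69)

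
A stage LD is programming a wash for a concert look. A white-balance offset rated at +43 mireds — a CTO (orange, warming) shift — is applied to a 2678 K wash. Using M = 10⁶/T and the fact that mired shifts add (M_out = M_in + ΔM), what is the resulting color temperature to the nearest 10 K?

2400 K

M_in = 10⁶/2678 = 373.41 mireds.
M_out = 373.41 + (+43) = 416.41 mireds.
T_out = 10⁶/416.41 = 2401.5 K → 2400 K.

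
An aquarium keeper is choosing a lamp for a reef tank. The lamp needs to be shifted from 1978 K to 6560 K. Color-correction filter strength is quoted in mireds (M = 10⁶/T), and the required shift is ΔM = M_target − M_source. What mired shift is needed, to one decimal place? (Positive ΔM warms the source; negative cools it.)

M_source = 10⁶/1978 = 505.561; M_target = 10⁶/6560 = 152.439.
ΔM = 152.439 − 505.561 = -353.122 → -353.1 mireds, a cooling shift.

-353.1 mireds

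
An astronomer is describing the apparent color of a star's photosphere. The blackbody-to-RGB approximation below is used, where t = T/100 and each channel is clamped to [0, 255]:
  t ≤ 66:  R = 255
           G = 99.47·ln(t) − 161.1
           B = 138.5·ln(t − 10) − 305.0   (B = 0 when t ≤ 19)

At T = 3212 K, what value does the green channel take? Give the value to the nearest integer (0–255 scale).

t = 3212/100 = 32.12; the t ≤ 66 branch applies.
G = 99.47·ln 32.12 − 161.1 = 99.47·3.4695 − 161.1 = 184.009.
Rounded: 184.

184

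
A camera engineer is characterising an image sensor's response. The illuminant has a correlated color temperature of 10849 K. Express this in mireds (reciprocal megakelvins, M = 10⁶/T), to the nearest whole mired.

92 mireds

M = 10⁶ / 10849 = 92.174 → 92 mireds.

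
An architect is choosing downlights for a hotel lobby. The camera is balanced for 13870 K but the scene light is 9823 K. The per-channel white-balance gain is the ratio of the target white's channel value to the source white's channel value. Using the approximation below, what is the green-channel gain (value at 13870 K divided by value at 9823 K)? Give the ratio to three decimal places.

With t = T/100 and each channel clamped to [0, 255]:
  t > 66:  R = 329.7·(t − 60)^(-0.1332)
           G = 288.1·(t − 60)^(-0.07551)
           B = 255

At 9823 K (t = 98.23):
  G = 288.1·(98.23 − 60)^(-0.07551) = 288.1·38.23^(-0.07551) = 288.1·0.75947 = 218.804.
At 13870 K (t = 138.7):
  G = 288.1·(138.7 − 60)^(-0.07551) = 288.1·78.7^(-0.07551) = 288.1·0.71918 = 207.194.
Gain = 207.194 / 218.804 = 0.9469 → 0.947.

0.947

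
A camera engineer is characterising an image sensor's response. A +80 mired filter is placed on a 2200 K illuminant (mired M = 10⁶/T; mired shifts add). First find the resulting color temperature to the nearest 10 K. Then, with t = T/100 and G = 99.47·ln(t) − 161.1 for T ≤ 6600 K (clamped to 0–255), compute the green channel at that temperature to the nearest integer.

M_in = 10⁶/2200 = 454.55; M_out = 454.55 + (+80) = 534.55.
T_out = 10⁶/534.55 = 1870.7 K → 1870 K; t = 18.7.
G = 99.47·ln 18.7 − 161.1 = 99.47·2.9285 − 161.1 = 130.200.
Rounded: 130.

130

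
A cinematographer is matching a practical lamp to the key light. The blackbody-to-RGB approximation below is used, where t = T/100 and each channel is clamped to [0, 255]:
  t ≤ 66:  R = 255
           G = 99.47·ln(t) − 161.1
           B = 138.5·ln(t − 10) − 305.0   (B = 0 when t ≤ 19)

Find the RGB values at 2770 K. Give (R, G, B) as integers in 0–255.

(255, 169, 93)

t = 2770/100 = 27.7; the t ≤ 66 branch applies.
R = 255 by definition for t ≤ 66.
G = 99.47·ln 27.7 − 161.1 = 99.47·3.3214 − 161.1 = 169.283.
B = 138.5·ln(27.7 − 10) − 305.0 = 138.5·ln 17.7 − 305.0 = 138.5·2.8736 − 305.0 = 92.989.
Rounded: (255, 169, 93).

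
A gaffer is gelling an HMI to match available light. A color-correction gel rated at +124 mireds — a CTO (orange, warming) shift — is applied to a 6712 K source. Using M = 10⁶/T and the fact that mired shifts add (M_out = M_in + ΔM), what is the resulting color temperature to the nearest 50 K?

3650 K

M_in = 10⁶/6712 = 148.99 mireds.
M_out = 148.99 + (+124) = 272.99 mireds.
T_out = 10⁶/272.99 = 3663.2 K → 3650 K.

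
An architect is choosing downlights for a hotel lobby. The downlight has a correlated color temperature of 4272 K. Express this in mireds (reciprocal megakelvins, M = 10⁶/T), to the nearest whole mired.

234 mireds

M = 10⁶ / 4272 = 234.082 → 234 mireds.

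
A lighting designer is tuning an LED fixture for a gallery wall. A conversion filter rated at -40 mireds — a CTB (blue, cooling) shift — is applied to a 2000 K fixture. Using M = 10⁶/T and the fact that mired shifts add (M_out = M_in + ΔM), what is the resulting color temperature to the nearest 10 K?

2170 K

M_in = 10⁶/2000 = 500.00 mireds.
M_out = 500.00 + (-40) = 460.00 mireds.
T_out = 10⁶/460.00 = 2173.9 K → 2170 K.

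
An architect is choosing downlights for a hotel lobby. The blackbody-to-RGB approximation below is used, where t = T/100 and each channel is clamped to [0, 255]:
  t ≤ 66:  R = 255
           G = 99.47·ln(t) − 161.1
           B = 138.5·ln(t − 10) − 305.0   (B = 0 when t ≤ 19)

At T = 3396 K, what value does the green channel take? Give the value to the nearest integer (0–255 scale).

190

t = 3396/100 = 33.96; the t ≤ 66 branch applies.
G = 99.47·ln 33.96 − 161.1 = 99.47·3.5252 − 161.1 = 189.550.
Rounded: 190.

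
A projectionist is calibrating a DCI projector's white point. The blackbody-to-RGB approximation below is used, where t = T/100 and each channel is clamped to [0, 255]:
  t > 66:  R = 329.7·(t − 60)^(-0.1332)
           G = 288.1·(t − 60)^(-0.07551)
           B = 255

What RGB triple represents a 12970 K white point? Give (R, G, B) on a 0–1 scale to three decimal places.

(0.735, 0.820, 1.000)

t = 12970/100 = 129.7; the t > 66 branch applies.
R = 329.7·(129.7 − 60)^(-0.1332) = 329.7·69.7^(-0.1332) = 329.7·0.56817 = 187.327.
G = 288.1·(129.7 − 60)^(-0.07551) = 288.1·69.7^(-0.07551) = 288.1·0.72580 = 209.103.
B = 255 by definition for t > 66.
Dividing each by 255: (0.7346, 0.8200, 1.0000) → (0.735, 0.820, 1.000).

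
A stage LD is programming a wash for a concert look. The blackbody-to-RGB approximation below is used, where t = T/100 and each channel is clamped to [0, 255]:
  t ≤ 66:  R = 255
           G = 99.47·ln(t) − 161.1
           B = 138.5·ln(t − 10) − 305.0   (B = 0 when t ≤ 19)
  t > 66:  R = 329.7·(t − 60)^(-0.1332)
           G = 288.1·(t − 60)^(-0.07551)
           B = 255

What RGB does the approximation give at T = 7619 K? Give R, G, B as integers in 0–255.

t = 7619/100 = 76.19; the t > 66 branch applies.
R = 329.7·(76.19 − 60)^(-0.1332) = 329.7·16.19^(-0.1332) = 329.7·0.69013 = 227.535.
G = 288.1·(76.19 − 60)^(-0.07551) = 288.1·16.19^(-0.07551) = 288.1·0.81038 = 233.471.
B = 255 by definition for t > 66.
Rounded: (228, 233, 255).

R=228, G=233, B=255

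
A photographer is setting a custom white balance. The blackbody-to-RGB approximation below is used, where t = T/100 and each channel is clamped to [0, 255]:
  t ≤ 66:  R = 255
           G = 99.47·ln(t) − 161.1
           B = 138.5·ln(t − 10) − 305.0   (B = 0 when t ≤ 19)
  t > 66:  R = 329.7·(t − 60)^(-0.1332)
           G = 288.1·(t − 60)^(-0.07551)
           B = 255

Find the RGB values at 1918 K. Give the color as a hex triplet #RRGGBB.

t = 1918/100 = 19.18; the t ≤ 66 branch applies.
R = 255 by definition for t ≤ 66.
G = 99.47·ln 19.18 − 161.1 = 99.47·2.9539 − 161.1 = 132.721.
B = 138.5·ln(19.18 − 10) − 305.0 = 138.5·ln 9.18 − 305.0 = 138.5·2.2170 − 305.0 = 2.058.
Rounded: (255, 133, 2).
In hex: #FF8502.

#FF8502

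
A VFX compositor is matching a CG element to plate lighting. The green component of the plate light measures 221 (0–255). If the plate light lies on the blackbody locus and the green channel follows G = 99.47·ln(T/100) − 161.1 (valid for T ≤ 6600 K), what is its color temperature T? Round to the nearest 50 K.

4650 K

ln t = (221 + 161.1) / 99.47 = 3.8414.
t = e^3.8414 = 46.589.
T = 100·t = 4659 K → 4650 K to the nearest 50 K.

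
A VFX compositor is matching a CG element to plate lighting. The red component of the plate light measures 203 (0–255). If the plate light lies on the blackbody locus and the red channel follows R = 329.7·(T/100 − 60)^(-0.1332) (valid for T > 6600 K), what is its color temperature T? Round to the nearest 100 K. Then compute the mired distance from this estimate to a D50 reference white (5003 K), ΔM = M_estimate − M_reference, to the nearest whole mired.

-98 mireds

(t − 60)^(-0.1332) = 203/329.7 = 0.61571.
t − 60 = 0.61571^(1/-0.1332) = 0.61571^(-7.508) = 38.129, so t = 98.129.
T = 100·t = 9813 K → 9800 K to the nearest 100 K.
M_estimate = 10⁶/9800 = 102.04; M_reference = 10⁶/5003 = 199.88.
ΔM = 102.04 − 199.88 = -97.84 → -98 mireds.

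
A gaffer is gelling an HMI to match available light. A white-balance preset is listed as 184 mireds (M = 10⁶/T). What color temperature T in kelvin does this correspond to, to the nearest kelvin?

T = 10⁶ / 184 = 5434.78 K → 5435 K.

5435 K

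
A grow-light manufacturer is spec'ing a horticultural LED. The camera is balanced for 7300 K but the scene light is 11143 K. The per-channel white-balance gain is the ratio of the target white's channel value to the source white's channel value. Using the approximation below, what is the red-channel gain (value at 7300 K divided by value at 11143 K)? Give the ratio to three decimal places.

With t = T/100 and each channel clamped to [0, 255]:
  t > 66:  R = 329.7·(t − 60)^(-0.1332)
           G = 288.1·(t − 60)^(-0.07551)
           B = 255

At 11143 K (t = 111.43):
  R = 329.7·(111.43 − 60)^(-0.1332) = 329.7·51.43^(-0.1332) = 329.7·0.59165 = 195.067.
At 7300 K (t = 73):
  R = 329.7·(73 − 60)^(-0.1332) = 329.7·13^(-0.1332) = 329.7·0.71060 = 234.283.
Gain = 234.283 / 195.067 = 1.2010 → 1.201.

1.201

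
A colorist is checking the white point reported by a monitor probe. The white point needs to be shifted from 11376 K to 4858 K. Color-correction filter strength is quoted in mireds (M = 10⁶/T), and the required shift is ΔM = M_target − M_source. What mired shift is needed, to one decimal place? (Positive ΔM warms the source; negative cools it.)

M_source = 10⁶/11376 = 87.904; M_target = 10⁶/4858 = 205.846.
ΔM = 205.846 − 87.904 = 117.942 → +117.9 mireds, a warming shift.

+117.9 mireds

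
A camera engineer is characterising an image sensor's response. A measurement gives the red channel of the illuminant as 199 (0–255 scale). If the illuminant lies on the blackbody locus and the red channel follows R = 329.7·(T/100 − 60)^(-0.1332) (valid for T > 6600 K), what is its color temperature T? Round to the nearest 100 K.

(t − 60)^(-0.1332) = 199/329.7 = 0.60358.
t − 60 = 0.60358^(1/-0.1332) = 0.60358^(-7.508) = 44.273, so t = 104.273.
T = 100·t = 10427 K → 10400 K to the nearest 100 K.

10400 K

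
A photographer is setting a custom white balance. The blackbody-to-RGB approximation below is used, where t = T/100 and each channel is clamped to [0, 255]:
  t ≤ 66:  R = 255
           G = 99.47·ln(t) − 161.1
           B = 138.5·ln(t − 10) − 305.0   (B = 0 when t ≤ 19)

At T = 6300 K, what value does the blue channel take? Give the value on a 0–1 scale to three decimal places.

t = 6300/100 = 63; the t ≤ 66 branch applies.
B = 138.5·ln(63 − 10) − 305.0 = 138.5·ln 53 − 305.0 = 138.5·3.9703 − 305.0 = 244.885.
On a 0–1 scale: 244.885/255 = 0.9603 → 0.960.

0.960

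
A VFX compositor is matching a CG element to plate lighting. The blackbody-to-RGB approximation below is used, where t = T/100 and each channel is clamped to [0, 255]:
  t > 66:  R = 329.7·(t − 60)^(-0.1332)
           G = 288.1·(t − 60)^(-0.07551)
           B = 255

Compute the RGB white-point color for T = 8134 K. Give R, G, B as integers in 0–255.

t = 8134/100 = 81.34; the t > 66 branch applies.
R = 329.7·(81.34 − 60)^(-0.1332) = 329.7·21.34^(-0.1332) = 329.7·0.66520 = 219.316.
G = 288.1·(81.34 − 60)^(-0.07551) = 288.1·21.34^(-0.07551) = 288.1·0.79366 = 228.652.
B = 255 by definition for t > 66.
Rounded: (219, 229, 255).

R=219, G=229, B=255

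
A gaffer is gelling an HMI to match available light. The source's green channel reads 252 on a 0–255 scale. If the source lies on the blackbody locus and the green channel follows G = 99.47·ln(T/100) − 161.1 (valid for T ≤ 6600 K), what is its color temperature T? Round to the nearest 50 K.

6350 K

ln t = (252 + 161.1) / 99.47 = 4.1530.
t = e^4.1530 = 63.625.
T = 100·t = 6363 K → 6350 K to the nearest 50 K.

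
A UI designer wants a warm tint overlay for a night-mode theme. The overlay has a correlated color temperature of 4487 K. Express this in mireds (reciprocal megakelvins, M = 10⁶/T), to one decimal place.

M = 10⁶ / 4487 = 222.866 → 222.9 mireds.

222.9 mireds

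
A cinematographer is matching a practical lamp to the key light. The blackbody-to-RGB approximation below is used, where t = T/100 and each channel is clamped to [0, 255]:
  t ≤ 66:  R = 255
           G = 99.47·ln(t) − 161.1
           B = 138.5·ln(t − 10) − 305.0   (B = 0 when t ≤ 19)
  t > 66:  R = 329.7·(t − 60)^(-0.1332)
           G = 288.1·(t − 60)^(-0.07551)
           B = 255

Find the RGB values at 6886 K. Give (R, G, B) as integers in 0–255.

(247, 244, 255)

t = 6886/100 = 68.86; the t > 66 branch applies.
R = 329.7·(68.86 − 60)^(-0.1332) = 329.7·8.86^(-0.1332) = 329.7·0.74783 = 246.559.
G = 288.1·(68.86 − 60)^(-0.07551) = 288.1·8.86^(-0.07551) = 288.1·0.84812 = 244.344.
B = 255 by definition for t > 66.
Rounded: (247, 244, 255).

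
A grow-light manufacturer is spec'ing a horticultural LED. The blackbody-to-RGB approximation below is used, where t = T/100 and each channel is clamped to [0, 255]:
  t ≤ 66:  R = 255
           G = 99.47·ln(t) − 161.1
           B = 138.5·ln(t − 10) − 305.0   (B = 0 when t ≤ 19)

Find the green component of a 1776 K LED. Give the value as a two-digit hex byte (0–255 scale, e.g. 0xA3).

t = 1776/100 = 17.76; the t ≤ 66 branch applies.
G = 99.47·ln 17.76 − 161.1 = 99.47·2.8769 − 161.1 = 125.070.
Rounded: 125; in hex, 0x7D.

0x7D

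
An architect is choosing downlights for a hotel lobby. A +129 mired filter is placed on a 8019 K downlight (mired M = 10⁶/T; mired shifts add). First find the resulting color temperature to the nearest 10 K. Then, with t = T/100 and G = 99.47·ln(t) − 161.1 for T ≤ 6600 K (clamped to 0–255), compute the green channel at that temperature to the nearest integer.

204

M_in = 10⁶/8019 = 124.70; M_out = 124.70 + (+129) = 253.70.
T_out = 10⁶/253.70 = 3941.6 K → 3940 K; t = 39.4.
G = 99.47·ln 39.4 − 161.1 = 99.47·3.6738 − 161.1 = 204.329.
Rounded: 204.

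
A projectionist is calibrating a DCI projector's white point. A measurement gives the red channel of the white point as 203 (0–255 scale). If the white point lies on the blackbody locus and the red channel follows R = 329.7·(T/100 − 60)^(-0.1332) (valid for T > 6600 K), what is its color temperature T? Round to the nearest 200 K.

9800 K

(t − 60)^(-0.1332) = 203/329.7 = 0.61571.
t − 60 = 0.61571^(1/-0.1332) = 0.61571^(-7.508) = 38.129, so t = 98.129.
T = 100·t = 9813 K → 9800 K to the nearest 200 K.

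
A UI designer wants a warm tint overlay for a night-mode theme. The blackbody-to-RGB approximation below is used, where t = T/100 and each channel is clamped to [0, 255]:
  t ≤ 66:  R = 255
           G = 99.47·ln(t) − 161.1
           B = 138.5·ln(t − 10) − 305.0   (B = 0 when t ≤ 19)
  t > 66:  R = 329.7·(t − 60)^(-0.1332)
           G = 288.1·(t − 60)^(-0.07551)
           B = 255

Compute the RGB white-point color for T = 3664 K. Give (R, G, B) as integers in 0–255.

(255, 197, 150)

t = 3664/100 = 36.64; the t ≤ 66 branch applies.
R = 255 by definition for t ≤ 66.
G = 99.47·ln 36.64 − 161.1 = 99.47·3.6011 − 161.1 = 197.105.
B = 138.5·ln(36.64 − 10) − 305.0 = 138.5·ln 26.64 − 305.0 = 138.5·3.2824 − 305.0 = 149.614.
Rounded: (255, 197, 150).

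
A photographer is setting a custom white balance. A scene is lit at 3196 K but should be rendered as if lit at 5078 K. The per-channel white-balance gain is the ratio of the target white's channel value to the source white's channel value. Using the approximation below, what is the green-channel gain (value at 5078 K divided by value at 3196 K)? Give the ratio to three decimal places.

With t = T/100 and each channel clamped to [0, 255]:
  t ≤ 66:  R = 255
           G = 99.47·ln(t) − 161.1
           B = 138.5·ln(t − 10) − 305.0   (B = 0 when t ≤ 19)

At 3196 K (t = 31.96):
  G = 99.47·ln 31.96 − 161.1 = 99.47·3.4645 − 161.1 = 183.512.
At 5078 K (t = 50.78):
  G = 99.47·ln 50.78 − 161.1 = 99.47·3.9275 − 161.1 = 229.569.
Gain = 229.569 / 183.512 = 1.2510 → 1.251.

1.251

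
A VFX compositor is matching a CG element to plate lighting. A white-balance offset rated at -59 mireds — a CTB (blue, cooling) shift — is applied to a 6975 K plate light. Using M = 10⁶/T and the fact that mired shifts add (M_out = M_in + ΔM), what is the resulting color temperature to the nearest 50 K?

11850 K

M_in = 10⁶/6975 = 143.37 mireds.
M_out = 143.37 + (-59) = 84.37 mireds.
T_out = 10⁶/84.37 = 11852.7 K → 11850 K.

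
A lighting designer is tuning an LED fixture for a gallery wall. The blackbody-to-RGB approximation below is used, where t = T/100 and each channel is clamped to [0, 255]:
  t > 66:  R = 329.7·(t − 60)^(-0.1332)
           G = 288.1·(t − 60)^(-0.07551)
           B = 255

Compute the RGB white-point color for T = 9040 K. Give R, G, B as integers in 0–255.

R=209, G=223, B=255

t = 9040/100 = 90.4; the t > 66 branch applies.
R = 329.7·(90.4 − 60)^(-0.1332) = 329.7·30.4^(-0.1332) = 329.7·0.63457 = 209.219.
G = 288.1·(90.4 − 60)^(-0.07551) = 288.1·30.4^(-0.07551) = 288.1·0.77273 = 222.624.
B = 255 by definition for t > 66.
Rounded: (209, 223, 255).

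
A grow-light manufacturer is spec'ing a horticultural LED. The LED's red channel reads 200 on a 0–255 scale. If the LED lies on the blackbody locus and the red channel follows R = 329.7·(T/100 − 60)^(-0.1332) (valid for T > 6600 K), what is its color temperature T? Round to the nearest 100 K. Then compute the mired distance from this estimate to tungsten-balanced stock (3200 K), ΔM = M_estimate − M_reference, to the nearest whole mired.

(t − 60)^(-0.1332) = 200/329.7 = 0.60661.
t − 60 = 0.60661^(1/-0.1332) = 0.60661^(-7.508) = 42.638, so t = 102.638.
T = 100·t = 10264 K → 10300 K to the nearest 100 K.
M_estimate = 10⁶/10300 = 97.09; M_reference = 10⁶/3200 = 312.50.
ΔM = 97.09 − 312.50 = -215.41 → -215 mireds.

-215 mireds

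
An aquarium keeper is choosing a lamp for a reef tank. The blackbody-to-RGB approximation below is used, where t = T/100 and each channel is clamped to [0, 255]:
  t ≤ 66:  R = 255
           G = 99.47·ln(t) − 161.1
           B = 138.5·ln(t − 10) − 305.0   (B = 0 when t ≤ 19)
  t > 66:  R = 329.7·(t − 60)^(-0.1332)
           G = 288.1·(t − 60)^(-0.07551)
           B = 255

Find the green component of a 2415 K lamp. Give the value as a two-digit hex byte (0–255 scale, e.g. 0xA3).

t = 2415/100 = 24.15; the t ≤ 66 branch applies.
G = 99.47·ln 24.15 − 161.1 = 99.47·3.1843 − 161.1 = 155.641.
Rounded: 156; in hex, 0x9C.

0x9C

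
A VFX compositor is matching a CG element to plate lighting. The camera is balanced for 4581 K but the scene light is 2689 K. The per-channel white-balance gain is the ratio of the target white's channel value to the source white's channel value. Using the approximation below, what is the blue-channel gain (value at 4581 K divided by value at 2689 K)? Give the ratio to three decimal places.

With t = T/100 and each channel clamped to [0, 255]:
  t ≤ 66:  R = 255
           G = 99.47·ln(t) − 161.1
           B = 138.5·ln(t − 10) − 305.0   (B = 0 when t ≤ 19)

At 2689 K (t = 26.89):
  B = 138.5·ln(26.89 − 10) − 305.0 = 138.5·ln 16.89 − 305.0 = 138.5·2.8267 − 305.0 = 86.501.
At 4581 K (t = 45.81):
  B = 138.5·ln(45.81 − 10) − 305.0 = 138.5·ln 35.81 − 305.0 = 138.5·3.5782 − 305.0 = 190.584.
Gain = 190.584 / 86.501 = 2.2033 → 2.203.

2.203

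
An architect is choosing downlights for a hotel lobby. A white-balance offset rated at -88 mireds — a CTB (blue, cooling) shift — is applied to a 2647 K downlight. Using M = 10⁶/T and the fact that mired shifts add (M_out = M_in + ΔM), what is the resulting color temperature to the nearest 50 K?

M_in = 10⁶/2647 = 377.79 mireds.
M_out = 377.79 + (-88) = 289.79 mireds.
T_out = 10⁶/289.79 = 3450.8 K → 3450 K.

3450 K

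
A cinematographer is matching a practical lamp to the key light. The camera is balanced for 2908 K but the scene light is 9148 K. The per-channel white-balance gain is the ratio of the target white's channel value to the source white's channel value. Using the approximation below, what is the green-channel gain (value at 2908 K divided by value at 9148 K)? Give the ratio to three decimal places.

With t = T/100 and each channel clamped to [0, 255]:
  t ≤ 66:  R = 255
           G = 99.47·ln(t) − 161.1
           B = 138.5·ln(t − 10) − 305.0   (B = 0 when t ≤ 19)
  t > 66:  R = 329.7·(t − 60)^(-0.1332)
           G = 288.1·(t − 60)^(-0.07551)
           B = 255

0.784

At 9148 K (t = 91.48):
  G = 288.1·(91.48 − 60)^(-0.07551) = 288.1·31.48^(-0.07551) = 288.1·0.77070 = 222.038.
At 2908 K (t = 29.08):
  G = 99.47·ln 29.08 − 161.1 = 99.47·3.3701 − 161.1 = 174.119.
Gain = 174.119 / 222.038 = 0.7842 → 0.784.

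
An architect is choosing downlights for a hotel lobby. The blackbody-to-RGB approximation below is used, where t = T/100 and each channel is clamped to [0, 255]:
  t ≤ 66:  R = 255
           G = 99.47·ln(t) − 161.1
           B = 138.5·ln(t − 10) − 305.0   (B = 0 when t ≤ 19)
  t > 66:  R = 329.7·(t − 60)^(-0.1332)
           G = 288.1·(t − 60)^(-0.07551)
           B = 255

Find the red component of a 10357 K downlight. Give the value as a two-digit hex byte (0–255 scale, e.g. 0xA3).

0xC7

t = 10357/100 = 103.57; the t > 66 branch applies.
R = 329.7·(103.57 − 60)^(-0.1332) = 329.7·43.57^(-0.1332) = 329.7·0.60487 = 199.425.
Rounded: 199; in hex, 0xC7.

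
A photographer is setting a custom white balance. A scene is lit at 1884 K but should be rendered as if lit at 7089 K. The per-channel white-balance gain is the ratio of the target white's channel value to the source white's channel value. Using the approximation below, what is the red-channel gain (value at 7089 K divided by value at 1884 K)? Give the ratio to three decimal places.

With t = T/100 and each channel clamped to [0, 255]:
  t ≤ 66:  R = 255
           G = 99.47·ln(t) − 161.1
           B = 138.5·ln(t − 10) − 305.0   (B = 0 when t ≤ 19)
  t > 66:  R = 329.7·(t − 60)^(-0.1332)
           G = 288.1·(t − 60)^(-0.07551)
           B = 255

At 1884 K (t = 18.84):
  R = 255 by definition for t ≤ 66.
At 7089 K (t = 70.89):
  R = 329.7·(70.89 − 60)^(-0.1332) = 329.7·10.89^(-0.1332) = 329.7·0.72756 = 239.876.
Gain = 239.876 / 255.000 = 0.9407 → 0.941.

0.941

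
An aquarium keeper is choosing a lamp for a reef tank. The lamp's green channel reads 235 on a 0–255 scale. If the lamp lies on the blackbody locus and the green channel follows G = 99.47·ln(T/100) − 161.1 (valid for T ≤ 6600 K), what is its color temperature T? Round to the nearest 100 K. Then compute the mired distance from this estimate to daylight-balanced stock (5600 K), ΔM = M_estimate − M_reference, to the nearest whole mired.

+7 mireds

ln t = (235 + 161.1) / 99.47 = 3.9821.
t = e^3.9821 = 53.630.
T = 100·t = 5363 K → 5400 K to the nearest 100 K.
M_estimate = 10⁶/5400 = 185.19; M_reference = 10⁶/5600 = 178.57.
ΔM = 185.19 − 178.57 = 6.61 → +7 mireds.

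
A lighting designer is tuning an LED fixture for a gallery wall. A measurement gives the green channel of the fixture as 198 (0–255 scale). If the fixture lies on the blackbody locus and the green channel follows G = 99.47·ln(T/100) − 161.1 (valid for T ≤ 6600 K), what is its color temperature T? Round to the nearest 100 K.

ln t = (198 + 161.1) / 99.47 = 3.6101.
t = e^3.6101 = 36.971.
T = 100·t = 3697 K → 3700 K to the nearest 100 K.

3700 K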